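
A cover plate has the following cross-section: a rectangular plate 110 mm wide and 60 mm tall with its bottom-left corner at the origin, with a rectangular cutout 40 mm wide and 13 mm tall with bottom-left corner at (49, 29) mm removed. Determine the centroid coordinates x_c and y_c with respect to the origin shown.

plate: A = 110 × 60 = 6600.00, centroid at (55.00, 30.00).
hole: A = −(40 × 13) = -520.00, centroid at (69.00, 35.50).
ΣA = 6080.00 mm², ΣAx_c = 327120.00 mm³, ΣAy_c = 179540.00 mm³.
x_c = 327120.00/6080.00 = 53.80 mm; y_c = 179540.00/6080.00 = 29.53 mm.

x_c = 53.80 mm, y_c = 29.53 mm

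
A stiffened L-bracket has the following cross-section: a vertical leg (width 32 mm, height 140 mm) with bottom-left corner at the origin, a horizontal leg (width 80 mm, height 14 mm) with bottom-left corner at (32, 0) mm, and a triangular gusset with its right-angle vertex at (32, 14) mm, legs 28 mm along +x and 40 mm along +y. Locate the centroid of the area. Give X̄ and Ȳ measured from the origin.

X̄ = 28.48 mm, Ȳ = 54.67 mm

vertical leg: A = 32 × 140 = 4480.00, centroid at (16.00, 70.00).
horizontal leg: A = 80 × 14 = 1120.00, centroid at (72.00, 7.00).
gusset: A = ½·28·40 = 560.00, centroid at (41.33, 27.33).
ΣA = 6160.00 mm²
ΣAX̄ = (4480.00)(16.00) + (1120.00)(72.00) + (560.00)(41.33) = 175466.67 mm³
ΣAȲ = (4480.00)(70.00) + (1120.00)(7.00) + (560.00)(27.33) = 336746.67 mm³
X̄ = 175466.67 / 6160.00 = 28.48 mm
Ȳ = 336746.67 / 6160.00 = 54.67 mm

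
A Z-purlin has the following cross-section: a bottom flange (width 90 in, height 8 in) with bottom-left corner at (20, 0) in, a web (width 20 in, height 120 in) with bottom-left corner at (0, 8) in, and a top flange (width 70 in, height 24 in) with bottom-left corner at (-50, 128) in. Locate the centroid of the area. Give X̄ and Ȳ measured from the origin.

bottom flange: A = 90 × 8 = 720.00, centroid at (65.00, 4.00).
web: A = 20 × 120 = 2400.00, centroid at (10.00, 68.00).
top flange: A = 70 × 24 = 1680.00, centroid at (-15.00, 140.00).
ΣA = 4800.00 in²
ΣAX̄ = (720.00)(65.00) + (2400.00)(10.00) + (1680.00)(-15.00) = 45600.00 in³
ΣAȲ = (720.00)(4.00) + (2400.00)(68.00) + (1680.00)(140.00) = 401280.00 in³
X̄ = 45600.00 / 4800.00 = 9.50 in
Ȳ = 401280.00 / 4800.00 = 83.60 in

X̄ = 9.50 in, Ȳ = 83.60 in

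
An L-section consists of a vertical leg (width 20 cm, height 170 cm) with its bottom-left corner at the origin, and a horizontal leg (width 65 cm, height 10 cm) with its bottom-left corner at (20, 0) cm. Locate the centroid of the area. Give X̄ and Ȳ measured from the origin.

X̄ = 16.82 cm, Ȳ = 72.16 cm

Part | A | x̄ᵢ | ȳᵢ | A·x̄ᵢ | A·ȳᵢ
vertical leg | 3400.00 | 10.00 | 85.00 | 34000.00 | 289000.00
horizontal leg | 650.00 | 52.50 | 5.00 | 34125.00 | 3250.00
Σ | 4050.00 |  |  | 68125.00 | 292250.00
X̄ = 68125.00 / 4050.00 = 16.82 cm
Ȳ = 292250.00 / 4050.00 = 72.16 cm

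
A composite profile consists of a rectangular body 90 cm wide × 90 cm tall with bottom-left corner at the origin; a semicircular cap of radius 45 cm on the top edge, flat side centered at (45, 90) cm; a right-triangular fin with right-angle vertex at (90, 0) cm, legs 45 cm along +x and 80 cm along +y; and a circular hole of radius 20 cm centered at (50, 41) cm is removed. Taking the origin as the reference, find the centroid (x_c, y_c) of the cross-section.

rectangular body: A = 90 × 90 = 8100.00, centroid at (45.00, 45.00).
semicircular top: A = ½π·45² = 3180.86, centroid at (45.00, 109.10).
triangular fin: A = ½·45·80 = 1800.00, centroid at (105.00, 26.67).
hole: A = −π·20² = -1256.64, centroid at (50.00, 41.00).
ΣA = 11824.23 cm², ΣAx_c = 633806.96 cm³, ΣAy_c = 708005.51 cm³.
x_c = 633806.96/11824.23 = 53.60 cm; y_c = 708005.51/11824.23 = 59.88 cm.

x_c = 53.60 cm, y_c = 59.88 cm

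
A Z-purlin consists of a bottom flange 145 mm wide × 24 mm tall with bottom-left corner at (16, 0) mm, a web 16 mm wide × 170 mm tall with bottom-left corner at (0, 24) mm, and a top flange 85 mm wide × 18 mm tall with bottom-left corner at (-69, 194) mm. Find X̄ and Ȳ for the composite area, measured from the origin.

Part | A | x̄ᵢ | ȳᵢ | A·x̄ᵢ | A·ȳᵢ
bottom flange | 3480.00 | 88.50 | 12.00 | 307980.00 | 41760.00
web | 2720.00 | 8.00 | 109.00 | 21760.00 | 296480.00
top flange | 1530.00 | -26.50 | 203.00 | -40545.00 | 310590.00
Σ | 7730.00 |  |  | 289195.00 | 648830.00
X̄ = 289195.00 / 7730.00 = 37.41 mm
Ȳ = 648830.00 / 7730.00 = 83.94 mm

X̄ = 37.41 mm, Ȳ = 83.94 mm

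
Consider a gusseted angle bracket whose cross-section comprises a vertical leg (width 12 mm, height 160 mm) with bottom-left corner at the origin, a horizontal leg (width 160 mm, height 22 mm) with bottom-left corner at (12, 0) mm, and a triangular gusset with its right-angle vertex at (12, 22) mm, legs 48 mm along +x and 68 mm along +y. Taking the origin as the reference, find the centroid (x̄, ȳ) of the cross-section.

x̄ = 53.88 mm, ȳ = 37.50 mm

vertical leg: A = 12 × 160 = 1920.00, centroid at (6.00, 80.00).
horizontal leg: A = 160 × 22 = 3520.00, centroid at (92.00, 11.00).
gusset: A = ½·48·68 = 1632.00, centroid at (28.00, 44.67).
ΣA = 7072.00 mm²
ΣAx̄ = (1920.00)(6.00) + (3520.00)(92.00) + (1632.00)(28.00) = 381056.00 mm³
ΣAȳ = (1920.00)(80.00) + (3520.00)(11.00) + (1632.00)(44.67) = 265216.00 mm³
x̄ = 381056.00 / 7072.00 = 53.88 mm
ȳ = 265216.00 / 7072.00 = 37.50 mm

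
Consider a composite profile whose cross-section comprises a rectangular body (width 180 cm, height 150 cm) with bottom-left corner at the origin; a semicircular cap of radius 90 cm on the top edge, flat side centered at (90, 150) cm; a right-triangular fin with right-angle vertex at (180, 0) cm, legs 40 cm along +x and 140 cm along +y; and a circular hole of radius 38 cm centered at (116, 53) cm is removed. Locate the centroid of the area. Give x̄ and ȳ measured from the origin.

x̄ = 94.51 cm, ȳ = 113.45 cm

rectangular body: A = 180 × 150 = 27000.00, centroid at (90.00, 75.00).
semicircular top: A = ½π·90² = 12723.45, centroid at (90.00, 188.20).
triangular fin: A = ½·40·140 = 2800.00, centroid at (193.33, 46.67).
hole: A = −π·38² = -4536.46, centroid at (116.00, 53.00).
ΣA = 37986.99 cm², ΣAx̄ = 3590214.52 cm³, ΣAȳ = 4309751.83 cm³.
x̄ = 3590214.52/37986.99 = 94.51 cm; ȳ = 4309751.83/37986.99 = 113.45 cm.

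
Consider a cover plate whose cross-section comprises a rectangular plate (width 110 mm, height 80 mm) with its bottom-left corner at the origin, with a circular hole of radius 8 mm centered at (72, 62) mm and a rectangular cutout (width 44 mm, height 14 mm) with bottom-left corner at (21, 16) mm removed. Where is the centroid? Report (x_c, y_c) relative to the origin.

plate: A = 110 × 80 = 8800.00, centroid at (55.00, 40.00).
hole 1: A = −π·8² = -201.06, centroid at (72.00, 62.00).
hole 2: A = −(44 × 14) = -616.00, centroid at (43.00, 23.00).
ΣA = 7982.94 mm²
ΣAx_c = (8800.00)(55.00) + (-201.06)(72.00) + (-616.00)(43.00) = 443035.54 mm³
ΣAy_c = (8800.00)(40.00) + (-201.06)(62.00) + (-616.00)(23.00) = 325366.16 mm³
x_c = 443035.54 / 7982.94 = 55.50 mm
y_c = 325366.16 / 7982.94 = 40.76 mm

x_c = 55.50 mm, y_c = 40.76 mm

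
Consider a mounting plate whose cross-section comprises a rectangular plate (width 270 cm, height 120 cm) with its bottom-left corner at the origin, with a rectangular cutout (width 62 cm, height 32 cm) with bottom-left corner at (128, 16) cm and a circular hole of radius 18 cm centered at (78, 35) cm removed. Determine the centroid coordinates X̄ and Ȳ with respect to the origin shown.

X̄ = 135.35 cm, Ȳ = 62.76 cm

plate: A = 270 × 120 = 32400.00, centroid at (135.00, 60.00).
hole 1: A = −(62 × 32) = -1984.00, centroid at (159.00, 32.00).
hole 2: A = −π·18² = -1017.88, centroid at (78.00, 35.00).
ΣA = 29398.12 cm²
ΣAX̄ = (32400.00)(135.00) + (-1984.00)(159.00) + (-1017.88)(78.00) = 3979149.67 cm³
ΣAȲ = (32400.00)(60.00) + (-1984.00)(32.00) + (-1017.88)(35.00) = 1844886.34 cm³
X̄ = 3979149.67 / 29398.12 = 135.35 cm
Ȳ = 1844886.34 / 29398.12 = 62.76 cm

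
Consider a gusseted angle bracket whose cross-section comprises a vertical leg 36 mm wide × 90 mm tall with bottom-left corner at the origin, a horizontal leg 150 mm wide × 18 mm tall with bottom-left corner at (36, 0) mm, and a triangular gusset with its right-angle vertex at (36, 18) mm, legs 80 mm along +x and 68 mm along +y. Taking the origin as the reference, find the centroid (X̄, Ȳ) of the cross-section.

X̄ = 61.02 mm, Ȳ = 32.41 mm

vertical leg: A = 36 × 90 = 3240.00, centroid at (18.00, 45.00).
horizontal leg: A = 150 × 18 = 2700.00, centroid at (111.00, 9.00).
gusset: A = ½·80·68 = 2720.00, centroid at (62.67, 40.67).
ΣA = 8660.00 mm²
ΣAX̄ = (3240.00)(18.00) + (2700.00)(111.00) + (2720.00)(62.67) = 528473.33 mm³
ΣAȲ = (3240.00)(45.00) + (2700.00)(9.00) + (2720.00)(40.67) = 280713.33 mm³
X̄ = 528473.33 / 8660.00 = 61.02 mm
Ȳ = 280713.33 / 8660.00 = 32.41 mm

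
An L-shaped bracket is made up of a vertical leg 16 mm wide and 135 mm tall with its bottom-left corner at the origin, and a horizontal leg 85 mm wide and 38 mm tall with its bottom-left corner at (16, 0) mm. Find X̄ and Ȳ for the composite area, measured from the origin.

Part | A | x̄ᵢ | ȳᵢ | A·x̄ᵢ | A·ȳᵢ
vertical leg | 2160.00 | 8.00 | 67.50 | 17280.00 | 145800.00
horizontal leg | 3230.00 | 58.50 | 19.00 | 188955.00 | 61370.00
Σ | 5390.00 |  |  | 206235.00 | 207170.00
X̄ = 206235.00 / 5390.00 = 38.26 mm
Ȳ = 207170.00 / 5390.00 = 38.44 mm

X̄ = 38.26 mm, Ȳ = 38.44 mm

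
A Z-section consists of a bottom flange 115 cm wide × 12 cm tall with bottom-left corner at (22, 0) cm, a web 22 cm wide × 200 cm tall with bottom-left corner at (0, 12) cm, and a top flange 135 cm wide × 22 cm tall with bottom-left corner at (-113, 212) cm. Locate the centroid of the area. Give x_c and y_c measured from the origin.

bottom flange: A = 115 × 12 = 1380.00, centroid at (79.50, 6.00).
web: A = 22 × 200 = 4400.00, centroid at (11.00, 112.00).
top flange: A = 135 × 22 = 2970.00, centroid at (-45.50, 223.00).
ΣA = 8750.00 cm²
ΣAx_c = (1380.00)(79.50) + (4400.00)(11.00) + (2970.00)(-45.50) = 22975.00 cm³
ΣAy_c = (1380.00)(6.00) + (4400.00)(112.00) + (2970.00)(223.00) = 1163390.00 cm³
x_c = 22975.00 / 8750.00 = 2.63 cm
y_c = 1163390.00 / 8750.00 = 132.96 cm

x_c = 2.63 cm, y_c = 132.96 cm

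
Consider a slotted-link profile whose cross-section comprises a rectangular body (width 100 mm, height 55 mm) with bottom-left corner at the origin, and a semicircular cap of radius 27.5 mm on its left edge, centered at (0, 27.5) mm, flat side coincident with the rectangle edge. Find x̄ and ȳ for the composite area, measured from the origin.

x̄ = 39.05 mm, ȳ = 27.50 mm

rectangular body: A = 100 × 55 = 5500.00, centroid at (50.00, 27.50).
semicircular end: A = ½π·27.5² = 1187.91, centroid at (-11.67, 27.50).
ΣA = 6687.91 mm², ΣAx̄ = 261135.42 mm³, ΣAȳ = 183917.65 mm³.
x̄ = 261135.42/6687.91 = 39.05 mm; ȳ = 183917.65/6687.91 = 27.50 mm.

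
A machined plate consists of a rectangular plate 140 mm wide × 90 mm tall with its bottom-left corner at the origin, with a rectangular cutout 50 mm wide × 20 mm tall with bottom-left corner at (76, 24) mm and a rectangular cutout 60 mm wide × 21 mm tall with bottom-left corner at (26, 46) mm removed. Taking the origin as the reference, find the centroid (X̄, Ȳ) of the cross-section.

Part | A | x̄ᵢ | ȳᵢ | A·x̄ᵢ | A·ȳᵢ
plate | 12600.00 | 70.00 | 45.00 | 882000.00 | 567000.00
hole 1 | -1000.00 | 101.00 | 34.00 | -101000.00 | -34000.00
hole 2 | -1260.00 | 56.00 | 56.50 | -70560.00 | -71190.00
Σ | 10340.00 |  |  | 710440.00 | 461810.00
X̄ = 710440.00 / 10340.00 = 68.71 mm
Ȳ = 461810.00 / 10340.00 = 44.66 mm

X̄ = 68.71 mm, Ȳ = 44.66 mm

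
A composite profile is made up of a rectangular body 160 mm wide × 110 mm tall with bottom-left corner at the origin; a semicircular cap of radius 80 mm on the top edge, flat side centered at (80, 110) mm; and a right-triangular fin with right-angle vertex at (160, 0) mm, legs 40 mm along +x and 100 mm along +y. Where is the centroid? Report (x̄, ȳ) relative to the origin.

rectangular body: A = 160 × 110 = 17600.00, centroid at (80.00, 55.00).
semicircular top: A = ½π·80² = 10053.10, centroid at (80.00, 143.95).
triangular fin: A = ½·40·100 = 2000.00, centroid at (173.33, 33.33).
ΣA = 29653.10 mm²
ΣAx̄ = (17600.00)(80.00) + (10053.10)(80.00) + (2000.00)(173.33) = 2558914.39 mm³
ΣAȳ = (17600.00)(55.00) + (10053.10)(143.95) + (2000.00)(33.33) = 2481840.61 mm³
x̄ = 2558914.39 / 29653.10 = 86.30 mm
ȳ = 2481840.61 / 29653.10 = 83.70 mm

x̄ = 86.30 mm, ȳ = 83.70 mm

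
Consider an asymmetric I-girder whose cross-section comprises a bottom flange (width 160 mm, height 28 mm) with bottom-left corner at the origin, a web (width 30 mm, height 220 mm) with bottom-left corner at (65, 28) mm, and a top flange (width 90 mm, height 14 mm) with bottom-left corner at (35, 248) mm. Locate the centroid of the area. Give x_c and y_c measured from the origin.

Part | A | x̄ᵢ | ȳᵢ | A·x̄ᵢ | A·ȳᵢ
bottom flange | 4480.00 | 80.00 | 14.00 | 358400.00 | 62720.00
web | 6600.00 | 80.00 | 138.00 | 528000.00 | 910800.00
top flange | 1260.00 | 80.00 | 255.00 | 100800.00 | 321300.00
Σ | 12340.00 |  |  | 987200.00 | 1294820.00
x_c = 987200.00 / 12340.00 = 80.00 mm
y_c = 1294820.00 / 12340.00 = 104.93 mm

x_c = 80.00 mm, y_c = 104.93 mm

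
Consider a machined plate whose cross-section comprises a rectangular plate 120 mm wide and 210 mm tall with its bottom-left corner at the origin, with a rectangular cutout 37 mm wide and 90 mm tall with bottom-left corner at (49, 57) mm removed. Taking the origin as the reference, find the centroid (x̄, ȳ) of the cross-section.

plate: A = 120 × 210 = 25200.00, centroid at (60.00, 105.00).
hole: A = −(37 × 90) = -3330.00, centroid at (67.50, 102.00).
ΣA = 21870.00 mm²
ΣAx̄ = (25200.00)(60.00) + (-3330.00)(67.50) = 1287225.00 mm³
ΣAȳ = (25200.00)(105.00) + (-3330.00)(102.00) = 2306340.00 mm³
x̄ = 1287225.00 / 21870.00 = 58.86 mm
ȳ = 2306340.00 / 21870.00 = 105.46 mm

x̄ = 58.86 mm, ȳ = 105.46 mm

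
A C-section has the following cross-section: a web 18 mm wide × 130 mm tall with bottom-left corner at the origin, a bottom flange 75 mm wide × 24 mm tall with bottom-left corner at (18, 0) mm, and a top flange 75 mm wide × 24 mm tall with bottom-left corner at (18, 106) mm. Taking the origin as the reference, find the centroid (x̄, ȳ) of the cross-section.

x̄ = 37.18 mm, ȳ = 65.00 mm

web: A = 18 × 130 = 2340.00, centroid at (9.00, 65.00).
bottom flange: A = 75 × 24 = 1800.00, centroid at (55.50, 12.00).
top flange: A = 75 × 24 = 1800.00, centroid at (55.50, 118.00).
ΣA = 5940.00 mm², ΣAx̄ = 220860.00 mm³, ΣAȳ = 386100.00 mm³.
x̄ = 220860.00/5940.00 = 37.18 mm; ȳ = 386100.00/5940.00 = 65.00 mm.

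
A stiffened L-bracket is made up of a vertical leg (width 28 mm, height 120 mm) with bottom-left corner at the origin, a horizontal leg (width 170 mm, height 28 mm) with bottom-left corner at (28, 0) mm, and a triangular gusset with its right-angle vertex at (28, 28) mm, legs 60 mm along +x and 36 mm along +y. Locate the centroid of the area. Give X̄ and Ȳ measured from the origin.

vertical leg: A = 28 × 120 = 3360.00, centroid at (14.00, 60.00).
horizontal leg: A = 170 × 28 = 4760.00, centroid at (113.00, 14.00).
gusset: A = ½·60·36 = 1080.00, centroid at (48.00, 40.00).
ΣA = 9200.00 mm², ΣAX̄ = 636760.00 mm³, ΣAȲ = 311440.00 mm³.
X̄ = 636760.00/9200.00 = 69.21 mm; Ȳ = 311440.00/9200.00 = 33.85 mm.

X̄ = 69.21 mm, Ȳ = 33.85 mm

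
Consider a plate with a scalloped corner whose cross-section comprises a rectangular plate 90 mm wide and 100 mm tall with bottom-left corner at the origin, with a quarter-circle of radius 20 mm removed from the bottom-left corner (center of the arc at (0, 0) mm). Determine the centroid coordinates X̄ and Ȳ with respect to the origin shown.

X̄ = 46.32 mm, Ȳ = 51.50 mm

plate: A = 90 × 100 = 9000.00, centroid at (45.00, 50.00).
removed quarter-circle: A = −¼π·20² = -314.16, centroid at (8.49, 8.49).
ΣA = 8685.84 mm², ΣAX̄ = 402333.33 mm³, ΣAȲ = 447333.33 mm³.
X̄ = 402333.33/8685.84 = 46.32 mm; Ȳ = 447333.33/8685.84 = 51.50 mm.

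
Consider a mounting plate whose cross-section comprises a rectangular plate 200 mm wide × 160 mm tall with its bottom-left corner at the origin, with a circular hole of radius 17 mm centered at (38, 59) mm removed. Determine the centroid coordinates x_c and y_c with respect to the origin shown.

Part | A | x̄ᵢ | ȳᵢ | A·x̄ᵢ | A·ȳᵢ
plate | 32000.00 | 100.00 | 80.00 | 3200000.00 | 2560000.00
hole | -907.92 | 38.00 | 59.00 | -34500.97 | -53567.30
Σ | 31092.08 |  |  | 3165499.03 | 2506432.70
x_c = 3165499.03 / 31092.08 = 101.81 mm
y_c = 2506432.70 / 31092.08 = 80.61 mm

x_c = 101.81 mm, y_c = 80.61 mm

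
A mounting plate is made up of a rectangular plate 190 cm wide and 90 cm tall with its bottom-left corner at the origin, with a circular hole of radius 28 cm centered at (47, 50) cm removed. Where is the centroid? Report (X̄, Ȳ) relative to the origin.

X̄ = 103.08 cm, Ȳ = 44.16 cm

Part | A | x̄ᵢ | ȳᵢ | A·x̄ᵢ | A·ȳᵢ
plate | 17100.00 | 95.00 | 45.00 | 1624500.00 | 769500.00
hole | -2463.01 | 47.00 | 50.00 | -115761.41 | -123150.43
Σ | 14636.99 |  |  | 1508738.59 | 646349.57
X̄ = 1508738.59 / 14636.99 = 103.08 cm
Ȳ = 646349.57 / 14636.99 = 44.16 cm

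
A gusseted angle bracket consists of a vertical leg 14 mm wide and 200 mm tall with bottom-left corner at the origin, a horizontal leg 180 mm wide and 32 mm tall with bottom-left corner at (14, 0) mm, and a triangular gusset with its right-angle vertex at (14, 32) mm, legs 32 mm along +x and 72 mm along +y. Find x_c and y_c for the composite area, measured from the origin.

x_c = 66.62 mm, y_c = 44.96 mm

vertical leg: A = 14 × 200 = 2800.00, centroid at (7.00, 100.00).
horizontal leg: A = 180 × 32 = 5760.00, centroid at (104.00, 16.00).
gusset: A = ½·32·72 = 1152.00, centroid at (24.67, 56.00).
ΣA = 9712.00 mm²
ΣAx_c = (2800.00)(7.00) + (5760.00)(104.00) + (1152.00)(24.67) = 647056.00 mm³
ΣAy_c = (2800.00)(100.00) + (5760.00)(16.00) + (1152.00)(56.00) = 436672.00 mm³
x_c = 647056.00 / 9712.00 = 66.62 mm
y_c = 436672.00 / 9712.00 = 44.96 mm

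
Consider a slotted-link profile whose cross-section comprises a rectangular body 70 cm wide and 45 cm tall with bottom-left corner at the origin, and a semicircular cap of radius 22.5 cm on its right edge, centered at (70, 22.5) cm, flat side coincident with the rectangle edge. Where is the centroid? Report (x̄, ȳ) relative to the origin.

x̄ = 43.98 cm, ȳ = 22.50 cm

Part | A | x̄ᵢ | ȳᵢ | A·x̄ᵢ | A·ȳᵢ
rectangular body | 3150.00 | 35.00 | 22.50 | 110250.00 | 70875.00
semicircular end | 795.22 | 79.55 | 22.50 | 63258.84 | 17892.35
Σ | 3945.22 |  |  | 173508.84 | 88767.35
x̄ = 173508.84 / 3945.22 = 43.98 cm
ȳ = 88767.35 / 3945.22 = 22.50 cm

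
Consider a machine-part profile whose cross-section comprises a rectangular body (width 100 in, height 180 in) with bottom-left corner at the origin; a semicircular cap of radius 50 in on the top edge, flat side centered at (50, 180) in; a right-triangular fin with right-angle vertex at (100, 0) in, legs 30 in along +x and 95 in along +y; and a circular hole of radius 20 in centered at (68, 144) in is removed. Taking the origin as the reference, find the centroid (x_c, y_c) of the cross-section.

Part | A | x̄ᵢ | ȳᵢ | A·x̄ᵢ | A·ȳᵢ
rectangular body | 18000.00 | 50.00 | 90.00 | 900000.00 | 1620000.00
semicircular top | 3926.99 | 50.00 | 201.22 | 196349.54 | 790191.68
triangular fin | 1425.00 | 110.00 | 31.67 | 156750.00 | 45125.00
hole | -1256.64 | 68.00 | 144.00 | -85451.32 | -180955.74
Σ | 22095.35 |  |  | 1167648.22 | 2274360.94
x_c = 1167648.22 / 22095.35 = 52.85 in
y_c = 2274360.94 / 22095.35 = 102.93 in

x_c = 52.85 in, y_c = 102.93 in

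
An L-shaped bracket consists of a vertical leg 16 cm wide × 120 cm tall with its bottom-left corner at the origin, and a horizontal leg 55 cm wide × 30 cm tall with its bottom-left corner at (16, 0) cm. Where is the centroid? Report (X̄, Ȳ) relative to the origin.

X̄ = 24.41 cm, Ȳ = 39.20 cm

Part | A | x̄ᵢ | ȳᵢ | A·x̄ᵢ | A·ȳᵢ
vertical leg | 1920.00 | 8.00 | 60.00 | 15360.00 | 115200.00
horizontal leg | 1650.00 | 43.50 | 15.00 | 71775.00 | 24750.00
Σ | 3570.00 |  |  | 87135.00 | 139950.00
X̄ = 87135.00 / 3570.00 = 24.41 cm
Ȳ = 139950.00 / 3570.00 = 39.20 cm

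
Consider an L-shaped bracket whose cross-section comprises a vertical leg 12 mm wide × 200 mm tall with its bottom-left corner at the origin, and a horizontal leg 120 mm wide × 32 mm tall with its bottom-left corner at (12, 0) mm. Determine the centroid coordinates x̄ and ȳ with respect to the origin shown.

Part | A | x̄ᵢ | ȳᵢ | A·x̄ᵢ | A·ȳᵢ
vertical leg | 2400.00 | 6.00 | 100.00 | 14400.00 | 240000.00
horizontal leg | 3840.00 | 72.00 | 16.00 | 276480.00 | 61440.00
Σ | 6240.00 |  |  | 290880.00 | 301440.00
x̄ = 290880.00 / 6240.00 = 46.62 mm
ȳ = 301440.00 / 6240.00 = 48.31 mm

x̄ = 46.62 mm, ȳ = 48.31 mm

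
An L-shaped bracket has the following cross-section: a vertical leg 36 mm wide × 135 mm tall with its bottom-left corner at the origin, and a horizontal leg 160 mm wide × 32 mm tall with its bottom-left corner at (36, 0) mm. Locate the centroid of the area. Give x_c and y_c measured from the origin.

vertical leg: A = 36 × 135 = 4860.00, centroid at (18.00, 67.50).
horizontal leg: A = 160 × 32 = 5120.00, centroid at (116.00, 16.00).
ΣA = 9980.00 mm²
ΣAx_c = (4860.00)(18.00) + (5120.00)(116.00) = 681400.00 mm³
ΣAy_c = (4860.00)(67.50) + (5120.00)(16.00) = 409970.00 mm³
x_c = 681400.00 / 9980.00 = 68.28 mm
y_c = 409970.00 / 9980.00 = 41.08 mm

x_c = 68.28 mm, y_c = 41.08 mm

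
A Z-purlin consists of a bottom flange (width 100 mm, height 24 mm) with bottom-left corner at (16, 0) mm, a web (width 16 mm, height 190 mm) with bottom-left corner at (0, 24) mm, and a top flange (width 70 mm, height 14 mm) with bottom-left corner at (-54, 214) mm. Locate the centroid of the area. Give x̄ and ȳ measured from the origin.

bottom flange: A = 100 × 24 = 2400.00, centroid at (66.00, 12.00).
web: A = 16 × 190 = 3040.00, centroid at (8.00, 119.00).
top flange: A = 70 × 14 = 980.00, centroid at (-19.00, 221.00).
ΣA = 6420.00 mm²
ΣAx̄ = (2400.00)(66.00) + (3040.00)(8.00) + (980.00)(-19.00) = 164100.00 mm³
ΣAȳ = (2400.00)(12.00) + (3040.00)(119.00) + (980.00)(221.00) = 607140.00 mm³
x̄ = 164100.00 / 6420.00 = 25.56 mm
ȳ = 607140.00 / 6420.00 = 94.57 mm

x̄ = 25.56 mm, ȳ = 94.57 mm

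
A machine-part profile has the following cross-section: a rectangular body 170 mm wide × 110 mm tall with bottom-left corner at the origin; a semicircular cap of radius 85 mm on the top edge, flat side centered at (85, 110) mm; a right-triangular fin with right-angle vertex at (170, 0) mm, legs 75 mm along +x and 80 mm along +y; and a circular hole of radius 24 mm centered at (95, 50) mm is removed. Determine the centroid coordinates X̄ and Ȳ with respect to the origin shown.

rectangular body: A = 170 × 110 = 18700.00, centroid at (85.00, 55.00).
semicircular top: A = ½π·85² = 11349.00, centroid at (85.00, 146.08).
triangular fin: A = ½·75·80 = 3000.00, centroid at (195.00, 26.67).
hole: A = −π·24² = -1809.56, centroid at (95.00, 50.00).
ΣA = 31239.45 mm², ΣAX̄ = 2967257.34 mm³, ΣAȲ = 2675829.18 mm³.
X̄ = 2967257.34/31239.45 = 94.98 mm; Ȳ = 2675829.18/31239.45 = 85.66 mm.

X̄ = 94.98 mm, Ȳ = 85.66 mm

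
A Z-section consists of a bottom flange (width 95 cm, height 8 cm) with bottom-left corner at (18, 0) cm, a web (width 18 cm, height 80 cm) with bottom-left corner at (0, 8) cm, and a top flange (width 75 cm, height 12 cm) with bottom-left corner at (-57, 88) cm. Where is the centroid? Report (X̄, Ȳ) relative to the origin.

X̄ = 14.58 cm, Ȳ = 50.57 cm

bottom flange: A = 95 × 8 = 760.00, centroid at (65.50, 4.00).
web: A = 18 × 80 = 1440.00, centroid at (9.00, 48.00).
top flange: A = 75 × 12 = 900.00, centroid at (-19.50, 94.00).
ΣA = 3100.00 cm², ΣAX̄ = 45190.00 cm³, ΣAȲ = 156760.00 cm³.
X̄ = 45190.00/3100.00 = 14.58 cm; Ȳ = 156760.00/3100.00 = 50.57 cm.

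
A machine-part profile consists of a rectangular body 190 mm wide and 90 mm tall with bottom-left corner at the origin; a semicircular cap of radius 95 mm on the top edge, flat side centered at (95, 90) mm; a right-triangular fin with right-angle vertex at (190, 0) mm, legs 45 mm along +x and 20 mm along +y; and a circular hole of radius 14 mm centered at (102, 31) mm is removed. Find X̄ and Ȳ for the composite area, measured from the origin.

X̄ = 96.45 mm, Ȳ = 83.60 mm

Part | A | x̄ᵢ | ȳᵢ | A·x̄ᵢ | A·ȳᵢ
rectangular body | 17100.00 | 95.00 | 45.00 | 1624500.00 | 769500.00
semicircular top | 14176.44 | 95.00 | 130.32 | 1346761.50 | 1847462.65
triangular fin | 450.00 | 205.00 | 6.67 | 92250.00 | 3000.00
hole | -615.75 | 102.00 | 31.00 | -62806.72 | -19088.32
Σ | 31110.68 |  |  | 3000704.78 | 2600874.33
X̄ = 3000704.78 / 31110.68 = 96.45 mm
Ȳ = 2600874.33 / 31110.68 = 83.60 mm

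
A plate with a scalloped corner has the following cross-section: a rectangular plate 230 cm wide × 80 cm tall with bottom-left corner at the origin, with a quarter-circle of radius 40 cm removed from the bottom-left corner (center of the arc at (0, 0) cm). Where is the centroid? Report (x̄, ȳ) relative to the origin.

Part | A | x̄ᵢ | ȳᵢ | A·x̄ᵢ | A·ȳᵢ
plate | 18400.00 | 115.00 | 40.00 | 2116000.00 | 736000.00
removed quarter-circle | -1256.64 | 16.98 | 16.98 | -21333.33 | -21333.33
Σ | 17143.36 |  |  | 2094666.67 | 714666.67
x̄ = 2094666.67 / 17143.36 = 122.19 cm
ȳ = 714666.67 / 17143.36 = 41.69 cm

x̄ = 122.19 cm, ȳ = 41.69 cm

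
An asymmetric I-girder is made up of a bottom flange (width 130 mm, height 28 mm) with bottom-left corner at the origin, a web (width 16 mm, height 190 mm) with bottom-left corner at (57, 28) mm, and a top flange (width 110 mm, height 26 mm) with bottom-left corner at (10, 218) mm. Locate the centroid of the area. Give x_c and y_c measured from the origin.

x_c = 65.00 mm, y_c = 113.79 mm

bottom flange: A = 130 × 28 = 3640.00, centroid at (65.00, 14.00).
web: A = 16 × 190 = 3040.00, centroid at (65.00, 123.00).
top flange: A = 110 × 26 = 2860.00, centroid at (65.00, 231.00).
ΣA = 9540.00 mm², ΣAx_c = 620100.00 mm³, ΣAy_c = 1085540.00 mm³.
x_c = 620100.00/9540.00 = 65.00 mm; y_c = 1085540.00/9540.00 = 113.79 mm.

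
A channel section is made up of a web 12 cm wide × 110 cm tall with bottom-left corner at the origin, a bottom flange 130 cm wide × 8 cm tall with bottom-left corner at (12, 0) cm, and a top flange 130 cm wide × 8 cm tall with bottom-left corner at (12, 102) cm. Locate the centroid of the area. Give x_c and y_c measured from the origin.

x_c = 49.44 cm, y_c = 55.00 cm

web: A = 12 × 110 = 1320.00, centroid at (6.00, 55.00).
bottom flange: A = 130 × 8 = 1040.00, centroid at (77.00, 4.00).
top flange: A = 130 × 8 = 1040.00, centroid at (77.00, 106.00).
ΣA = 3400.00 cm²
ΣAx_c = (1320.00)(6.00) + (1040.00)(77.00) + (1040.00)(77.00) = 168080.00 cm³
ΣAy_c = (1320.00)(55.00) + (1040.00)(4.00) + (1040.00)(106.00) = 187000.00 cm³
x_c = 168080.00 / 3400.00 = 49.44 cm
y_c = 187000.00 / 3400.00 = 55.00 cm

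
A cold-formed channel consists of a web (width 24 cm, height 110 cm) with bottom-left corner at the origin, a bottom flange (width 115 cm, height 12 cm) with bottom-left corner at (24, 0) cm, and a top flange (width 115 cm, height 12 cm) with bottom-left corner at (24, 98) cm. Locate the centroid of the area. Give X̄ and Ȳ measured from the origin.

Part | A | x̄ᵢ | ȳᵢ | A·x̄ᵢ | A·ȳᵢ
web | 2640.00 | 12.00 | 55.00 | 31680.00 | 145200.00
bottom flange | 1380.00 | 81.50 | 6.00 | 112470.00 | 8280.00
top flange | 1380.00 | 81.50 | 104.00 | 112470.00 | 143520.00
Σ | 5400.00 |  |  | 256620.00 | 297000.00
X̄ = 256620.00 / 5400.00 = 47.52 cm
Ȳ = 297000.00 / 5400.00 = 55.00 cm

X̄ = 47.52 cm, Ȳ = 55.00 cm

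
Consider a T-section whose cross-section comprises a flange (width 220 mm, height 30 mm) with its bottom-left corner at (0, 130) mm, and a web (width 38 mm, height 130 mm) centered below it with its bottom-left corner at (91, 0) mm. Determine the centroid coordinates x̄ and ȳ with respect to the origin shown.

x̄ = 110.00 mm, ȳ = 110.75 mm

Part | A | x̄ᵢ | ȳᵢ | A·x̄ᵢ | A·ȳᵢ
web | 4940.00 | 110.00 | 65.00 | 543400.00 | 321100.00
flange | 6600.00 | 110.00 | 145.00 | 726000.00 | 957000.00
Σ | 11540.00 |  |  | 1269400.00 | 1278100.00
x̄ = 1269400.00 / 11540.00 = 110.00 mm
ȳ = 1278100.00 / 11540.00 = 110.75 mm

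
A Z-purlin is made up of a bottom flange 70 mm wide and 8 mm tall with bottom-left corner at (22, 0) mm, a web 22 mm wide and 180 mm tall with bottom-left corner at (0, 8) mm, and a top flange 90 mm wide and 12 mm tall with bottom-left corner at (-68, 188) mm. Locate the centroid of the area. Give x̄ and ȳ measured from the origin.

Part | A | x̄ᵢ | ȳᵢ | A·x̄ᵢ | A·ȳᵢ
bottom flange | 560.00 | 57.00 | 4.00 | 31920.00 | 2240.00
web | 3960.00 | 11.00 | 98.00 | 43560.00 | 388080.00
top flange | 1080.00 | -23.00 | 194.00 | -24840.00 | 209520.00
Σ | 5600.00 |  |  | 50640.00 | 599840.00
x̄ = 50640.00 / 5600.00 = 9.04 mm
ȳ = 599840.00 / 5600.00 = 107.11 mm

x̄ = 9.04 mm, ȳ = 107.11 mm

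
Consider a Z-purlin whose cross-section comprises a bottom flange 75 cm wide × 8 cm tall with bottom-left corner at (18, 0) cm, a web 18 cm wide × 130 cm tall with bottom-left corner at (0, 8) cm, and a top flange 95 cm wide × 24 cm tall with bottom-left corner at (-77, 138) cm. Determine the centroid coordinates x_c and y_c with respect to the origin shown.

x_c = -2.47 cm, y_c = 98.70 cm

bottom flange: A = 75 × 8 = 600.00, centroid at (55.50, 4.00).
web: A = 18 × 130 = 2340.00, centroid at (9.00, 73.00).
top flange: A = 95 × 24 = 2280.00, centroid at (-29.50, 150.00).
ΣA = 5220.00 cm²
ΣAx_c = (600.00)(55.50) + (2340.00)(9.00) + (2280.00)(-29.50) = -12900.00 cm³
ΣAy_c = (600.00)(4.00) + (2340.00)(73.00) + (2280.00)(150.00) = 515220.00 cm³
x_c = -12900.00 / 5220.00 = -2.47 cm
y_c = 515220.00 / 5220.00 = 98.70 cm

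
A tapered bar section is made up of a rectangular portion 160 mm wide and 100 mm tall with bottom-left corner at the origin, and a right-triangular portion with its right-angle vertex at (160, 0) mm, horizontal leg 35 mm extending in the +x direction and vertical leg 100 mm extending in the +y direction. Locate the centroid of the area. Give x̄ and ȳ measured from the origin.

rectangular portion: A = 160 × 100 = 16000.00, centroid at (80.00, 50.00).
triangular portion: A = ½·35·100 = 1750.00, centroid at (171.67, 33.33).
ΣA = 17750.00 mm²
ΣAx̄ = (16000.00)(80.00) + (1750.00)(171.67) = 1580416.67 mm³
ΣAȳ = (16000.00)(50.00) + (1750.00)(33.33) = 858333.33 mm³
x̄ = 1580416.67 / 17750.00 = 89.04 mm
ȳ = 858333.33 / 17750.00 = 48.36 mm

x̄ = 89.04 mm, ȳ = 48.36 mm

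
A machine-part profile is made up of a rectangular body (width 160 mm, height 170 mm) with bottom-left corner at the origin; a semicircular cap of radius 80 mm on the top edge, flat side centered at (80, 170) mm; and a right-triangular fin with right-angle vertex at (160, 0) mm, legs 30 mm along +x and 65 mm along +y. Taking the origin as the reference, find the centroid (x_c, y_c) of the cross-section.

x_c = 82.30 mm, y_c = 114.67 mm

rectangular body: A = 160 × 170 = 27200.00, centroid at (80.00, 85.00).
semicircular top: A = ½π·80² = 10053.10, centroid at (80.00, 203.95).
triangular fin: A = ½·30·65 = 975.00, centroid at (170.00, 21.67).
ΣA = 38228.10 mm², ΣAx_c = 3145997.72 mm³, ΣAy_c = 4383484.74 mm³.
x_c = 3145997.72/38228.10 = 82.30 mm; y_c = 4383484.74/38228.10 = 114.67 mm.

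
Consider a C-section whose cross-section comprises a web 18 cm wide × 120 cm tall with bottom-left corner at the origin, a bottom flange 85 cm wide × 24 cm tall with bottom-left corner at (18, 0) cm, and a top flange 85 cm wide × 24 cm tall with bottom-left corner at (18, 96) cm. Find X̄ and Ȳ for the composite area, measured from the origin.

X̄ = 42.67 cm, Ȳ = 60.00 cm

web: A = 18 × 120 = 2160.00, centroid at (9.00, 60.00).
bottom flange: A = 85 × 24 = 2040.00, centroid at (60.50, 12.00).
top flange: A = 85 × 24 = 2040.00, centroid at (60.50, 108.00).
ΣA = 6240.00 cm²
ΣAX̄ = (2160.00)(9.00) + (2040.00)(60.50) + (2040.00)(60.50) = 266280.00 cm³
ΣAȲ = (2160.00)(60.00) + (2040.00)(12.00) + (2040.00)(108.00) = 374400.00 cm³
X̄ = 266280.00 / 6240.00 = 42.67 cm
Ȳ = 374400.00 / 6240.00 = 60.00 cm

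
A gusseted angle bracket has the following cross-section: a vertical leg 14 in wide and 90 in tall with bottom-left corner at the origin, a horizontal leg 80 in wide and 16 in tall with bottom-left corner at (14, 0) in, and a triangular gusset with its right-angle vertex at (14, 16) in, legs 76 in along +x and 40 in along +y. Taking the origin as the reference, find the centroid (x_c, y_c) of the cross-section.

vertical leg: A = 14 × 90 = 1260.00, centroid at (7.00, 45.00).
horizontal leg: A = 80 × 16 = 1280.00, centroid at (54.00, 8.00).
gusset: A = ½·76·40 = 1520.00, centroid at (39.33, 29.33).
ΣA = 4060.00 in², ΣAx_c = 137726.67 in³, ΣAy_c = 111526.67 in³.
x_c = 137726.67/4060.00 = 33.92 in; y_c = 111526.67/4060.00 = 27.47 in.

x_c = 33.92 in, y_c = 27.47 in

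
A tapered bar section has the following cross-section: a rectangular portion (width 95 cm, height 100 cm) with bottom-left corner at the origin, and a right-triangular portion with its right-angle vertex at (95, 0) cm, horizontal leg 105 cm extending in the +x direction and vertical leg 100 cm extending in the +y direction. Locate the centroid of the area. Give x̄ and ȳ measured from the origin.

rectangular portion: A = 95 × 100 = 9500.00, centroid at (47.50, 50.00).
triangular portion: A = ½·105·100 = 5250.00, centroid at (130.00, 33.33).
ΣA = 14750.00 cm²
ΣAx̄ = (9500.00)(47.50) + (5250.00)(130.00) = 1133750.00 cm³
ΣAȳ = (9500.00)(50.00) + (5250.00)(33.33) = 650000.00 cm³
x̄ = 1133750.00 / 14750.00 = 76.86 cm
ȳ = 650000.00 / 14750.00 = 44.07 cm

x̄ = 76.86 cm, ȳ = 44.07 cm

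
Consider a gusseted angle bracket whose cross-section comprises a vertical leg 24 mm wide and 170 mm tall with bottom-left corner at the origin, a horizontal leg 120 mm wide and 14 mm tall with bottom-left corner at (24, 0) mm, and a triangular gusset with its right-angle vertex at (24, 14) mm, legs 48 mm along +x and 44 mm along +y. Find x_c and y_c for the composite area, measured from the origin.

x_c = 34.08 mm, y_c = 57.05 mm

vertical leg: A = 24 × 170 = 4080.00, centroid at (12.00, 85.00).
horizontal leg: A = 120 × 14 = 1680.00, centroid at (84.00, 7.00).
gusset: A = ½·48·44 = 1056.00, centroid at (40.00, 28.67).
ΣA = 6816.00 mm²
ΣAx_c = (4080.00)(12.00) + (1680.00)(84.00) + (1056.00)(40.00) = 232320.00 mm³
ΣAy_c = (4080.00)(85.00) + (1680.00)(7.00) + (1056.00)(28.67) = 388832.00 mm³
x_c = 232320.00 / 6816.00 = 34.08 mm
y_c = 388832.00 / 6816.00 = 57.05 mm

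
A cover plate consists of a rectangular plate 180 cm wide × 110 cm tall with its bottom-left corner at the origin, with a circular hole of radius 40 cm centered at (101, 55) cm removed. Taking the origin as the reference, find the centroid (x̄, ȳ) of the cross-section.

plate: A = 180 × 110 = 19800.00, centroid at (90.00, 55.00).
hole: A = −π·40² = -5026.55, centroid at (101.00, 55.00).
ΣA = 14773.45 cm², ΣAx̄ = 1274318.63 cm³, ΣAȳ = 812539.85 cm³.
x̄ = 1274318.63/14773.45 = 86.26 cm; ȳ = 812539.85/14773.45 = 55.00 cm.

x̄ = 86.26 cm, ȳ = 55.00 cm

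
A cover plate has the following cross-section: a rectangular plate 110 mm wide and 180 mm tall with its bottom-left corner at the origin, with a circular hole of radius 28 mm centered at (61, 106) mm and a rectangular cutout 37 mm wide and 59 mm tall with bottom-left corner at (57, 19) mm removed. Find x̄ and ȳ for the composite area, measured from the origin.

Part | A | x̄ᵢ | ȳᵢ | A·x̄ᵢ | A·ȳᵢ
plate | 19800.00 | 55.00 | 90.00 | 1089000.00 | 1782000.00
hole 1 | -2463.01 | 61.00 | 106.00 | -150243.53 | -261078.92
hole 2 | -2183.00 | 75.50 | 48.50 | -164816.50 | -105875.50
Σ | 15153.99 |  |  | 773939.97 | 1415045.58
x̄ = 773939.97 / 15153.99 = 51.07 mm
ȳ = 1415045.58 / 15153.99 = 93.38 mm

x̄ = 51.07 mm, ȳ = 93.38 mm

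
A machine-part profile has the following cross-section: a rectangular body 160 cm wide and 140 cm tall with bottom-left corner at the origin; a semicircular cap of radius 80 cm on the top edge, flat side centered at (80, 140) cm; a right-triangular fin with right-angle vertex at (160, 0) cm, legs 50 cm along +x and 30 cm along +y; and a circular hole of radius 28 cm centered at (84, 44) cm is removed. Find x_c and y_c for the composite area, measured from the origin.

rectangular body: A = 160 × 140 = 22400.00, centroid at (80.00, 70.00).
semicircular top: A = ½π·80² = 10053.10, centroid at (80.00, 173.95).
triangular fin: A = ½·50·30 = 750.00, centroid at (176.67, 10.00).
hole: A = −π·28² = -2463.01, centroid at (84.00, 44.00).
ΣA = 30740.09 cm²
ΣAx_c = (22400.00)(80.00) + (10053.10)(80.00) + (750.00)(176.67) + (-2463.01)(84.00) = 2521854.99 cm³
ΣAy_c = (22400.00)(70.00) + (10053.10)(173.95) + (750.00)(10.00) + (-2463.01)(44.00) = 3215894.46 cm³
x_c = 2521854.99 / 30740.09 = 82.04 cm
y_c = 3215894.46 / 30740.09 = 104.62 cm

x_c = 82.04 cm, y_c = 104.62 cm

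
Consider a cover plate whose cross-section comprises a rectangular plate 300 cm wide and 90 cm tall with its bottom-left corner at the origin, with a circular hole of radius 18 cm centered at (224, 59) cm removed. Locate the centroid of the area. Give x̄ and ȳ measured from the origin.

plate: A = 300 × 90 = 27000.00, centroid at (150.00, 45.00).
hole: A = −π·18² = -1017.88, centroid at (224.00, 59.00).
ΣA = 25982.12 cm², ΣAx̄ = 3821995.77 cm³, ΣAȳ = 1154945.31 cm³.
x̄ = 3821995.77/25982.12 = 147.10 cm; ȳ = 1154945.31/25982.12 = 44.45 cm.

x̄ = 147.10 cm, ȳ = 44.45 cm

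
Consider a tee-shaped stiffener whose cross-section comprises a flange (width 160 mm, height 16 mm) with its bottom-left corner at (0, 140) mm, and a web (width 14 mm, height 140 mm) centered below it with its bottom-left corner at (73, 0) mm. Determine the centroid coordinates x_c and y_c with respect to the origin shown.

x_c = 80.00 mm, y_c = 114.18 mm

web: A = 14 × 140 = 1960.00, centroid at (80.00, 70.00).
flange: A = 160 × 16 = 2560.00, centroid at (80.00, 148.00).
ΣA = 4520.00 mm², ΣAx_c = 361600.00 mm³, ΣAy_c = 516080.00 mm³.
x_c = 361600.00/4520.00 = 80.00 mm; y_c = 516080.00/4520.00 = 114.18 mm.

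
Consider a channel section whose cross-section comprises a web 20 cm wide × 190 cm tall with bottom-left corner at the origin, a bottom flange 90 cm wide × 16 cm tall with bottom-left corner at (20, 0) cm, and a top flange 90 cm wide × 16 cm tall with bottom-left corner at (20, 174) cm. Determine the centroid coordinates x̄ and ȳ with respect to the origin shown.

web: A = 20 × 190 = 3800.00, centroid at (10.00, 95.00).
bottom flange: A = 90 × 16 = 1440.00, centroid at (65.00, 8.00).
top flange: A = 90 × 16 = 1440.00, centroid at (65.00, 182.00).
ΣA = 6680.00 cm², ΣAx̄ = 225200.00 cm³, ΣAȳ = 634600.00 cm³.
x̄ = 225200.00/6680.00 = 33.71 cm; ȳ = 634600.00/6680.00 = 95.00 cm.

x̄ = 33.71 cm, ȳ = 95.00 cm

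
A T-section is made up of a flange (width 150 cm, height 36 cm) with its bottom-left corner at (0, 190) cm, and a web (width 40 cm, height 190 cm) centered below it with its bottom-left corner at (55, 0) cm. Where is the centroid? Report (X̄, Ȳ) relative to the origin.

Part | A | x̄ᵢ | ȳᵢ | A·x̄ᵢ | A·ȳᵢ
web | 7600.00 | 75.00 | 95.00 | 570000.00 | 722000.00
flange | 5400.00 | 75.00 | 208.00 | 405000.00 | 1123200.00
Σ | 13000.00 |  |  | 975000.00 | 1845200.00
X̄ = 975000.00 / 13000.00 = 75.00 cm
Ȳ = 1845200.00 / 13000.00 = 141.94 cm

X̄ = 75.00 cm, Ȳ = 141.94 cm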